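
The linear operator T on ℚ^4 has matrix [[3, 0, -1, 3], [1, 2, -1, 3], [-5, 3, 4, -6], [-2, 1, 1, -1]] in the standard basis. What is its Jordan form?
J = [[2, 1, 0, 0], [0, 2, 0, 0], [0, 0, 2, 1], [0, 0, 0, 2]]

The characteristic polynomial is det(xI - A) = (x - 2)^4, so the eigenvalues are 2 (algebraic multiplicity 4).

For λ = 2: rank(A - 2I) = 2, rank((A - 2I)^2) = 0. The eigenspace has dimension 4 - 2 = 2, so there are 2 Jordan blocks; the rank sequence gives block sizes [2, 2].

Assembling the blocks gives the Jordan form J above.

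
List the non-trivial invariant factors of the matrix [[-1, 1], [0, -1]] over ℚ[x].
The Jordan structure of A has elementary divisors (x + 1)^2. Arranging the block sizes at each eigenvalue in decreasing order and taking row products gives the invariant factors.

Invariant factors (smallest first, each dividing the next): (x + 1)^2.

Check: the last factor (x + 1)^2 is the minimal polynomial, and the product (x + 1)^2 is the characteristic polynomial.

(x + 1)^2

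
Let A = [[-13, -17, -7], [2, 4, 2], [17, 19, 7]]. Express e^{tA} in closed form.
e^{tA} = [[-5*t - 3 + 4*e^{-2*t}, -7*t - 5 + 5*e^{-2*t}, -3*t - 2 + 2*e^{-2*t}], [10*t - 4 + 4*e^{-2*t}, 14*t - 4 + 5*e^{-2*t}, 6*t - 2 + 2*e^{-2*t}], [-15*t + 16 - 16*e^{-2*t}, -21*t + 20 - 20*e^{-2*t}, -9*t + 9 - 8*e^{-2*t}]]

A has Jordan form J = [[-2, 0, 0], [0, 0, 1], [0, 0, 0]] with A = PJP^{-1}, so e^{tA} = P e^{tJ} P^{-1}.

For a Jordan block J_k(λ), e^{tJ_k(λ)} = e^{λt} · (I + tN + t^2 N^2/2! + ... + t^{k-1} N^{k-1}/(k-1)!) where N is the nilpotent superdiagonal part.

Assembling the blocks and conjugating back gives the entries of e^{tA} as shown above.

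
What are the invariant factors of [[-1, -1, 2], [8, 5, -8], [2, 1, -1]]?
x - 1, (x - 1)^2

The Jordan structure of A has elementary divisors (x - 1)^2, (x - 1). Arranging the block sizes at each eigenvalue in decreasing order and taking row products gives the invariant factors.

Invariant factors (smallest first, each dividing the next): x - 1, (x - 1)^2.

Check: the last factor (x - 1)^2 is the minimal polynomial, and the product (x - 1)^3 is the characteristic polynomial.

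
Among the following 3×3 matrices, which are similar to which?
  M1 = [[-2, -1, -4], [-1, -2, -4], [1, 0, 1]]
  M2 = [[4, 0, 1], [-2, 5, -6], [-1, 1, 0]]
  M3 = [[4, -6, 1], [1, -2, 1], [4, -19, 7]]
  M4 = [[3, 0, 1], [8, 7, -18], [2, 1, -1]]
2 classes: {M1}, {M2, M3, M4}

Characteristic polynomials: χ_{M1} = (x + 1)^3, χ_{M2} = (x - 3)^3, χ_{M3} = (x - 3)^3, χ_{M4} = (x - 3)^3.

{M1}: invariant factors (x + 1)^3.

{M2, M3, M4}: invariant factors (x - 3)^3.

Matrices are similar if and only if their invariant-factor lists agree; the partition into similarity classes is {M1}, {M2, M3, M4}.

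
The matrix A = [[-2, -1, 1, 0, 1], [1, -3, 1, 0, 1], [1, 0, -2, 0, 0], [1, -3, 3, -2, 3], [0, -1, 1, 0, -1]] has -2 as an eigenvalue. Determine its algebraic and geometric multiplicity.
The characteristic polynomial is (x + 2)^5, so the factor x + 2 appears with exponent 5: the algebraic multiplicity is 5.

rank(A + 2I) = 2, so the eigenspace has dimension 5 - 2 = 3: the geometric multiplicity is 3.

Since 3 < 5, A is not diagonalizable.

algebraic multiplicity 5, geometric multiplicity 3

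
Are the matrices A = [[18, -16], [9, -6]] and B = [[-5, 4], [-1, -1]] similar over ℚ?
No.

trace(A) = 12 but trace(B) = -6. The trace is a similarity invariant, so A and B are not similar.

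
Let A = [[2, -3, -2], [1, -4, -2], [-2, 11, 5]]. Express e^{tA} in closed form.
e^{tA} = [[(t^2 + t + 1)*e^{t}, t*(-5*t - 3)*e^{t}, 2*t*(-t - 1)*e^{t}], [t*e^{t}, (1 - 5*t)*e^{t}, -2*t*e^{t}], [t*(t - 4)*e^{t}/2, t*(22 - 5*t)*e^{t}/2, (-t^2 + 4*t + 1)*e^{t}]]

A has Jordan form J = [[1, 1, 0], [0, 1, 1], [0, 0, 1]] with A = PJP^{-1}, so e^{tA} = P e^{tJ} P^{-1}.

For a Jordan block J_k(λ), e^{tJ_k(λ)} = e^{λt} · (I + tN + t^2 N^2/2! + ... + t^{k-1} N^{k-1}/(k-1)!) where N is the nilpotent superdiagonal part.

Assembling the blocks and conjugating back gives the entries of e^{tA} as shown above.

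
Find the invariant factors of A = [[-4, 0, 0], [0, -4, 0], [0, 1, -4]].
x + 4, (x + 4)^2

The Jordan structure of A has elementary divisors (x + 4)^2, (x + 4). Arranging the block sizes at each eigenvalue in decreasing order and taking row products gives the invariant factors.

Invariant factors (smallest first, each dividing the next): x + 4, (x + 4)^2.

Check: the last factor (x + 4)^2 is the minimal polynomial, and the product (x + 4)^3 is the characteristic polynomial.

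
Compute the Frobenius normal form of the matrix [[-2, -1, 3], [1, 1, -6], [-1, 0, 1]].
R = [[0, 0, -4], [1, 0, -1], [0, 1, 0]]

The invariant factors of A (the non-unit diagonal entries of the Smith normal form of xI - A over ℚ[x]) are x^3 + x + 4, each dividing the next. The characteristic polynomial is their product, x^3 + x + 4.

The rational canonical form is the block-diagonal matrix of companion matrices C(f_i):
R = [[0, 0, -4], [1, 0, -1], [0, 1, 0]].

Note the characteristic polynomial does not split into linear factors over ℚ, so A has no Jordan form over ℚ; the rational canonical form exists over any field.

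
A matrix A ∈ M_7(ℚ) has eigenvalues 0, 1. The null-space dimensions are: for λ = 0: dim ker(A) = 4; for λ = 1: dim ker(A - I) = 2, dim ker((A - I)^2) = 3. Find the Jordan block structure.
Jordan blocks: (0, 1), (0, 1), (0, 1), (0, 1), (1, 2), (1, 1)

λ = 0: successive nullity increments [4] count blocks of size ≥ k; block sizes are [1, 1, 1, 1].
λ = 1: successive nullity increments [2, 1] count blocks of size ≥ k; block sizes are [2, 1].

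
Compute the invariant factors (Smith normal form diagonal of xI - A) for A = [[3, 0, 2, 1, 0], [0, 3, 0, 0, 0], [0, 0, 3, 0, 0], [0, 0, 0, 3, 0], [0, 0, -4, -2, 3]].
The Jordan structure of A has elementary divisors (x - 3)^2, (x - 3), (x - 3), (x - 3). Arranging the block sizes at each eigenvalue in decreasing order and taking row products gives the invariant factors.

Invariant factors (smallest first, each dividing the next): x - 3, x - 3, x - 3, (x - 3)^2.

Check: the last factor (x - 3)^2 is the minimal polynomial, and the product (x - 3)^5 is the characteristic polynomial.

x - 3, x - 3, x - 3, (x - 3)^2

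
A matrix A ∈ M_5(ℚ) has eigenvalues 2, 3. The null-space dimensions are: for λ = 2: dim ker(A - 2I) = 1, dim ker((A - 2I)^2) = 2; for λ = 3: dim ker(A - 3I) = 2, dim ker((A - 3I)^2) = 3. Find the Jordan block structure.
λ = 2: successive nullity increments [1, 1] count blocks of size ≥ k; block sizes are [2].
λ = 3: successive nullity increments [2, 1] count blocks of size ≥ k; block sizes are [2, 1].

Jordan blocks: (2, 2), (3, 2), (3, 1)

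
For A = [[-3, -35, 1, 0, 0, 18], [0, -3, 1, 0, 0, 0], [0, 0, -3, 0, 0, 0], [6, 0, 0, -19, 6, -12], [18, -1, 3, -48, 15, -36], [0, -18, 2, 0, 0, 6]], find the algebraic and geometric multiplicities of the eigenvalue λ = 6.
The characteristic polynomial is (x - 6)(x + 1)(x + 3)^4, so the factor x - 6 appears with exponent 1: the algebraic multiplicity is 1.

rank(A - 6I) = 5, so the eigenspace has dimension 6 - 5 = 1: the geometric multiplicity is 1.

algebraic multiplicity 1, geometric multiplicity 1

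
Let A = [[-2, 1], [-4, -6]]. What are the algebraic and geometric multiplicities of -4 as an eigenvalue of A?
algebraic multiplicity 2, geometric multiplicity 1

The characteristic polynomial is (x + 4)^2, so the factor x + 4 appears with exponent 2: the algebraic multiplicity is 2.

rank(A + 4I) = 1, so the eigenspace has dimension 2 - 1 = 1: the geometric multiplicity is 1.

Since 1 < 2, A is not diagonalizable.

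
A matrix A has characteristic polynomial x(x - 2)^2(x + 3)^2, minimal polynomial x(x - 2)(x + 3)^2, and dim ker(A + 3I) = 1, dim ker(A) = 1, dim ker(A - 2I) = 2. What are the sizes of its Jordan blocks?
Jordan blocks: (-3, 2), (0, 1), (2, 1), (2, 1)

λ = -3: algebraic multiplicity 2 (exponent in χ_A), largest block size 2 (exponent in m_A), 1 block (geometric multiplicity). This forces block sizes [2].
λ = 0: algebraic multiplicity 1 (exponent in χ_A), largest block size 1 (exponent in m_A), 1 block (geometric multiplicity). This forces block sizes [1].
λ = 2: algebraic multiplicity 2 (exponent in χ_A), largest block size 1 (exponent in m_A), 2 blocks (geometric multiplicity). These force block sizes [1, 1].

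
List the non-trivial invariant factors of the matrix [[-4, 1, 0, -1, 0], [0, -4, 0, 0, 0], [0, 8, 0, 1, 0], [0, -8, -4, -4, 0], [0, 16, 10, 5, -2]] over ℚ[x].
The Jordan structure of A has elementary divisors (x + 4)^2, (x + 2)^2, (x + 2). Arranging the block sizes at each eigenvalue in decreasing order and taking row products gives the invariant factors.

Invariant factors (smallest first, each dividing the next): x + 2, (x + 2)^2(x + 4)^2.

Check: the last factor (x + 2)^2(x + 4)^2 is the minimal polynomial, and the product (x + 2)^3(x + 4)^2 is the characteristic polynomial.

x + 2, (x + 2)^2(x + 4)^2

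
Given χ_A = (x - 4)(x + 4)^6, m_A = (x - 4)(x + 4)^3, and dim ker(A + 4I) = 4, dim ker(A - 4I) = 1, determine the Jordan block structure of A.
λ = -4: algebraic multiplicity 6 (exponent in χ_A), largest block size 3 (exponent in m_A), 4 blocks (geometric multiplicity). These force block sizes [3, 1, 1, 1].
λ = 4: algebraic multiplicity 1 (exponent in χ_A), largest block size 1 (exponent in m_A), 1 block (geometric multiplicity). This forces block sizes [1].

Jordan blocks: (-4, 3), (-4, 1), (-4, 1), (-4, 1), (4, 1)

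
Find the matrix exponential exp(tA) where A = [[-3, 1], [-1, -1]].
A has Jordan form J = [[-2, 1], [0, -2]] with A = PJP^{-1}, so e^{tA} = P e^{tJ} P^{-1}.

For a Jordan block J_k(λ), e^{tJ_k(λ)} = e^{λt} · (I + tN + t^2 N^2/2! + ... + t^{k-1} N^{k-1}/(k-1)!) where N is the nilpotent superdiagonal part.

Assembling the blocks and conjugating back gives the entries of e^{tA} as shown above.

e^{tA} = [[(1 - t)*e^{-2*t}, t*e^{-2*t}], [-t*e^{-2*t}, (t + 1)*e^{-2*t}]]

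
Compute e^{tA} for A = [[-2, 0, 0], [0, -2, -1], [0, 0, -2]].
e^{tA} = [[e^{-2*t}, 0, 0], [0, e^{-2*t}, -t*e^{-2*t}], [0, 0, e^{-2*t}]]

A has Jordan form J = [[-2, 1, 0], [0, -2, 0], [0, 0, -2]] with A = PJP^{-1}, so e^{tA} = P e^{tJ} P^{-1}.

For a Jordan block J_k(λ), e^{tJ_k(λ)} = e^{λt} · (I + tN + t^2 N^2/2! + ... + t^{k-1} N^{k-1}/(k-1)!) where N is the nilpotent superdiagonal part.

Assembling the blocks and conjugating back gives the entries of e^{tA} as shown above.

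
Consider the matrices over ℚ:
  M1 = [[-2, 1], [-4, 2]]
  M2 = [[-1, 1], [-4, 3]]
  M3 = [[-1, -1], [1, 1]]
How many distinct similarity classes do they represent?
Characteristic polynomials: χ_{M1} = x^2, χ_{M2} = (x - 1)^2, χ_{M3} = x^2.

{M1, M3}: invariant factors x^2.

{M2}: invariant factors (x - 1)^2.

Matrices are similar if and only if their invariant-factor lists agree; the partition into similarity classes is {M1, M3}, {M2}.

2 classes: {M1, M3}, {M2}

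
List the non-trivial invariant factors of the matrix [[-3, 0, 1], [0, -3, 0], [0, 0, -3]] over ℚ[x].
The Jordan structure of A has elementary divisors (x + 3)^2, (x + 3). Arranging the block sizes at each eigenvalue in decreasing order and taking row products gives the invariant factors.

Invariant factors (smallest first, each dividing the next): x + 3, (x + 3)^2.

Check: the last factor (x + 3)^2 is the minimal polynomial, and the product (x + 3)^3 is the characteristic polynomial.

x + 3, (x + 3)^2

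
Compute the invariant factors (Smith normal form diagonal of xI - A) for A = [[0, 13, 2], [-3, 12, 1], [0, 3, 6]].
The Jordan structure of A has elementary divisors (x - 6)^3. Arranging the block sizes at each eigenvalue in decreasing order and taking row products gives the invariant factors.

Invariant factors (smallest first, each dividing the next): (x - 6)^3.

Check: the last factor (x - 6)^3 is the minimal polynomial, and the product (x - 6)^3 is the characteristic polynomial.

(x - 6)^3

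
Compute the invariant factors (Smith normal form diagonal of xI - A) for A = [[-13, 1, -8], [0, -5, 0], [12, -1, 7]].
The Jordan structure of A has elementary divisors (x + 5)^2, (x + 1). Arranging the block sizes at each eigenvalue in decreasing order and taking row products gives the invariant factors.

Invariant factors (smallest first, each dividing the next): (x + 1)(x + 5)^2.

Check: the last factor (x + 1)(x + 5)^2 is the minimal polynomial, and the product (x + 1)(x + 5)^2 is the characteristic polynomial.

(x + 1)(x + 5)^2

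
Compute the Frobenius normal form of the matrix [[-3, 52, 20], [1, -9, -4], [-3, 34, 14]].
R = [[0, 0, 6], [1, 0, -3], [0, 1, 2]]

The invariant factors of A (the non-unit diagonal entries of the Smith normal form of xI - A over ℚ[x]) are (x - 2)(x^2 + 3), each dividing the next. The characteristic polynomial is their product, (x - 2)(x^2 + 3).

The rational canonical form is the block-diagonal matrix of companion matrices C(f_i):
R = [[0, 0, 6], [1, 0, -3], [0, 1, 2]].

Note the characteristic polynomial does not split into linear factors over ℚ, so A has no Jordan form over ℚ; the rational canonical form exists over any field.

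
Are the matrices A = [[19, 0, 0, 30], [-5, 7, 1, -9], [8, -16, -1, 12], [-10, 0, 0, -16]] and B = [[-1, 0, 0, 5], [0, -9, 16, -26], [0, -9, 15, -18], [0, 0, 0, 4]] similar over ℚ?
Yes.

Two matrices over a field are similar if and only if they have the same invariant factors.

Both A and B have characteristic polynomial (x - 4)(x - 3)^2(x + 1) and minimal polynomial (x - 4)(x - 3)^2(x + 1). Computing further, both have invariant factors (x - 4)(x - 3)^2(x + 1). Hence A and B are similar.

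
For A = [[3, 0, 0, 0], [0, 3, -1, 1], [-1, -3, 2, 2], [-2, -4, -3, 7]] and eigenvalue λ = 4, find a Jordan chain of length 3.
v_1 = [[0, 0, 0, 1]]^T, v_2 = [[0, 1, 2, 3]]^T, v_3 = [[0, 0, -1, -1]]^T

We seek v_1 ∈ ker((A - 4I)^3) \ ker((A - 4I)^2), then set v_{i+1} = (A - 4I) v_i.

One such chain is v_1 = [[0, 0, 0, 1]]^T, v_2 = [[0, 1, 2, 3]]^T, v_3 = [[0, 0, -1, -1]]^T. Check: (A - 4I) v_3 = [[0, 0, 0, 0]]^T = 0.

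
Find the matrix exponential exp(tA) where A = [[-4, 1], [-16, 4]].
A has Jordan form J = [[0, 1], [0, 0]] with A = PJP^{-1}, so e^{tA} = P e^{tJ} P^{-1}.

For a Jordan block J_k(λ), e^{tJ_k(λ)} = e^{λt} · (I + tN + t^2 N^2/2! + ... + t^{k-1} N^{k-1}/(k-1)!) where N is the nilpotent superdiagonal part.

Assembling the blocks and conjugating back gives the entries of e^{tA} as shown above.

e^{tA} = [[1 - 4*t, t], [-16*t, 4*t + 1]]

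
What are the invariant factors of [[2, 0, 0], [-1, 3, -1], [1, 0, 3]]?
(x - 3)^2(x - 2)

The Jordan structure of A has elementary divisors (x - 2), (x - 3)^2. Arranging the block sizes at each eigenvalue in decreasing order and taking row products gives the invariant factors.

Invariant factors (smallest first, each dividing the next): (x - 3)^2(x - 2).

Check: the last factor (x - 3)^2(x - 2) is the minimal polynomial, and the product (x - 3)^2(x - 2) is the characteristic polynomial.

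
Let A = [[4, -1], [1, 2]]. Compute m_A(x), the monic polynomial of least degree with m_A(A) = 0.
m_A(x) = (x - 3)^2

The characteristic polynomial factors as (x - 3)^2. The minimal polynomial is ∏(x - λ)^{k_λ} where k_λ is the size of the largest Jordan block at λ.

For λ = 3: rank(A - 3I) = 1, and the largest Jordan block has size 2 (the smallest k with rank((A - 3I)^k) = rank((A - 3I)^(k+1))).

So m_A(x) = (x - 3)^2.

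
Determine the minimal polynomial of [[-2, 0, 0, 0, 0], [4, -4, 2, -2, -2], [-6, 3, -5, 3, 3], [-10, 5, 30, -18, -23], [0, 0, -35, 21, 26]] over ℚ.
m_A(x) = (x - 5)(x + 2)^2

The characteristic polynomial factors as (x - 5)(x + 2)^4. The minimal polynomial is ∏(x - λ)^{k_λ} where k_λ is the size of the largest Jordan block at λ.

For λ = -2: rank(A + 2I) = 2, and the largest Jordan block has size 2 (the smallest k with rank((A + 2I)^k) = rank((A + 2I)^(k+1))).
For λ = 5: rank(A - 5I) = 4, and the largest Jordan block has size 1 (the smallest k with rank((A - 5I)^k) = rank((A - 5I)^(k+1))).

So m_A(x) = (x - 5)(x + 2)^2.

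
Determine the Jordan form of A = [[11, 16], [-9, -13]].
J = [[-1, 1], [0, -1]]

The characteristic polynomial is det(xI - A) = (x + 1)^2, so the eigenvalues are -1 (algebraic multiplicity 2).

For λ = -1: rank(A + I) = 1, rank((A + I)^2) = 0. The eigenspace has dimension 2 - 1 = 1, so there is 1 Jordan block; the rank sequence gives block sizes [2].

Assembling the blocks gives the Jordan form J above.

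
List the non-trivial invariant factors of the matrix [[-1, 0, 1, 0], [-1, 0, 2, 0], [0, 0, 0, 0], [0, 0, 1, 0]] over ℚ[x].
The Jordan structure of A has elementary divisors (x + 1), x^2, x. Arranging the block sizes at each eigenvalue in decreasing order and taking row products gives the invariant factors.

Invariant factors (smallest first, each dividing the next): x, x^2(x + 1).

Check: the last factor x^2(x + 1) is the minimal polynomial, and the product x^3(x + 1) is the characteristic polynomial.

x, x^2(x + 1)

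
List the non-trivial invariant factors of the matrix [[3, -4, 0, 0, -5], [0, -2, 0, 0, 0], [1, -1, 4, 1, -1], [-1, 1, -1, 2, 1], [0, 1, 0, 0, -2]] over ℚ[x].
The Jordan structure of A has elementary divisors (x + 2)^2, (x - 3)^2, (x - 3). Arranging the block sizes at each eigenvalue in decreasing order and taking row products gives the invariant factors.

Invariant factors (smallest first, each dividing the next): x - 3, (x - 3)^2(x + 2)^2.

Check: the last factor (x - 3)^2(x + 2)^2 is the minimal polynomial, and the product (x - 3)^3(x + 2)^2 is the characteristic polynomial.

x - 3, (x - 3)^2(x + 2)^2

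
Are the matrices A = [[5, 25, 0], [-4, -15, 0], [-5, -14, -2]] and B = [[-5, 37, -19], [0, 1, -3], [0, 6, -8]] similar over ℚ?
Yes.

Two matrices over a field are similar if and only if they have the same invariant factors.

Both A and B have characteristic polynomial (x + 2)(x + 5)^2 and minimal polynomial (x + 2)(x + 5)^2. Computing further, both have invariant factors (x + 2)(x + 5)^2. Hence A and B are similar.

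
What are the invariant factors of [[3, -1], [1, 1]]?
The Jordan structure of A has elementary divisors (x - 2)^2. Arranging the block sizes at each eigenvalue in decreasing order and taking row products gives the invariant factors.

Invariant factors (smallest first, each dividing the next): (x - 2)^2.

Check: the last factor (x - 2)^2 is the minimal polynomial, and the product (x - 2)^2 is the characteristic polynomial.

(x - 2)^2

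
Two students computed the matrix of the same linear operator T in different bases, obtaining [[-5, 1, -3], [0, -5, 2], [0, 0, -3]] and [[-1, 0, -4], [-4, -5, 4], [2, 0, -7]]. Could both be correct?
No.

Both have characteristic polynomial (x + 3)(x + 5)^2, but the minimal polynomial of A is (x + 3)(x + 5)^2 while the minimal polynomial of B is (x + 3)(x + 5). The minimal polynomial is a similarity invariant, so A and B are not similar.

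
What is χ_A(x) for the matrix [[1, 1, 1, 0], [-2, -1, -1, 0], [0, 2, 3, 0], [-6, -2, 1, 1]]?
xI - A = [[x - 1, -1, -1, 0], [2, x + 1, 1, 0], [0, -2, x - 3, 0], [6, 2, -1, x - 1]].

Expanding det(xI - A) along the first row:
det(xI - A) = + (x - 1)·det([[x + 1, 1, 0], [-2, x - 3, 0], [2, -1, x - 1]]) - (-1)·det([[2, 1, 0], [0, x - 3, 0], [6, -1, x - 1]]) + (-1)·det([[2, x + 1, 0], [0, -2, 0], [6, 2, x - 1]]) - (0)·det([[2, x + 1, 1], [0, -2, x - 3], [6, 2, -1]]).

Evaluating gives χ_A(x) = x^4 - 4x^3 + 6x^2 - 4x + 1 = (x - 1)^4.

χ_A(x) = (x - 1)^4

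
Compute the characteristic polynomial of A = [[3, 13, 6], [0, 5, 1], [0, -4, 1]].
χ_A(x) = (x - 3)^3

xI - A = [[x - 3, -13, -6], [0, x - 5, -1], [0, 4, x - 1]].

Expanding det(xI - A) along the first row:
det(xI - A) = + (x - 3)·det([[x - 5, -1], [4, x - 1]]) - (-13)·det([[0, -1], [0, x - 1]]) + (-6)·det([[0, x - 5], [0, 4]]).

Evaluating gives χ_A(x) = x^3 - 9x^2 + 27x - 27 = (x - 3)^3.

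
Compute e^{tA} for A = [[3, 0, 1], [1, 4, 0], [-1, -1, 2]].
A has Jordan form J = [[3, 1, 0], [0, 3, 1], [0, 0, 3]] with A = PJP^{-1}, so e^{tA} = P e^{tJ} P^{-1}.

For a Jordan block J_k(λ), e^{tJ_k(λ)} = e^{λt} · (I + tN + t^2 N^2/2! + ... + t^{k-1} N^{k-1}/(k-1)!) where N is the nilpotent superdiagonal part.

Assembling the blocks and conjugating back gives the entries of e^{tA} as shown above.

e^{tA} = [[(2 - t^2)*e^{3*t}/2, -t^2*e^{3*t}/2, t*(2 - t)*e^{3*t}/2], [t*(t + 2)*e^{3*t}/2, (t^2/2 + t + 1)*e^{3*t}, t^2*e^{3*t}/2], [-t*e^{3*t}, -t*e^{3*t}, (1 - t)*e^{3*t}]]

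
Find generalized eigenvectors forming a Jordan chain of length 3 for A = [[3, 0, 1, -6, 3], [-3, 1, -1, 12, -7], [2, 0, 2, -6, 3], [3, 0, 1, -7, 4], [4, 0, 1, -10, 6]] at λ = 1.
We seek v_1 ∈ ker((A - I)^3) \ ker((A - I)^2), then set v_{i+1} = (A - I) v_i.

One such chain is v_1 = [[0, 1, 1, 0, 0]]^T, v_2 = [[1, -1, 1, 1, 1]]^T, v_3 = [[0, 1, 0, 0, 0]]^T. Check: (A - I) v_3 = [[0, 0, 0, 0, 0]]^T = 0.

v_1 = [[0, 1, 1, 0, 0]]^T, v_2 = [[1, -1, 1, 1, 1]]^T, v_3 = [[0, 1, 0, 0, 0]]^T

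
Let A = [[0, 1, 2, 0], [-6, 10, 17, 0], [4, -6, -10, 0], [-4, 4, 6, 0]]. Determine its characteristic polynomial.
χ_A(x) = x^4

xI - A = [[x, -1, -2, 0], [6, x - 10, -17, 0], [-4, 6, x + 10, 0], [4, -4, -6, x]].

Expanding det(xI - A) along the first row:
det(xI - A) = + (x)·det([[x - 10, -17, 0], [6, x + 10, 0], [-4, -6, x]]) - (-1)·det([[6, -17, 0], [-4, x + 10, 0], [4, -6, x]]) + (-2)·det([[6, x - 10, 0], [-4, 6, 0], [4, -4, x]]) - (0)·det([[6, x - 10, -17], [-4, 6, x + 10], [4, -4, -6]]).

Evaluating gives χ_A(x) = x^4.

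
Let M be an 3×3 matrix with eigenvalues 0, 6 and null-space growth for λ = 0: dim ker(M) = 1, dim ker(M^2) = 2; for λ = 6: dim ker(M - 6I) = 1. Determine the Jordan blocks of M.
Jordan blocks: (0, 2), (6, 1)

λ = 0: successive nullity increments [1, 1] count blocks of size ≥ k; block sizes are [2].
λ = 6: successive nullity increments [1] count blocks of size ≥ k; block sizes are [1].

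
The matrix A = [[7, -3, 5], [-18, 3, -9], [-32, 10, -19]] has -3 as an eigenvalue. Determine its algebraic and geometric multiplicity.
The characteristic polynomial is (x + 3)^3, so the factor x + 3 appears with exponent 3: the algebraic multiplicity is 3.

rank(A + 3I) = 2, so the eigenspace has dimension 3 - 2 = 1: the geometric multiplicity is 1.

Since 1 < 3, A is not diagonalizable.

algebraic multiplicity 3, geometric multiplicity 1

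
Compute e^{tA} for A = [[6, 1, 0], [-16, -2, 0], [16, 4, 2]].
A has Jordan form J = [[2, 1, 0], [0, 2, 0], [0, 0, 2]] with A = PJP^{-1}, so e^{tA} = P e^{tJ} P^{-1}.

For a Jordan block J_k(λ), e^{tJ_k(λ)} = e^{λt} · (I + tN + t^2 N^2/2! + ... + t^{k-1} N^{k-1}/(k-1)!) where N is the nilpotent superdiagonal part.

Assembling the blocks and conjugating back gives the entries of e^{tA} as shown above.

e^{tA} = [[(4*t + 1)*e^{2*t}, t*e^{2*t}, 0], [-16*t*e^{2*t}, (1 - 4*t)*e^{2*t}, 0], [16*t*e^{2*t}, 4*t*e^{2*t}, e^{2*t}]]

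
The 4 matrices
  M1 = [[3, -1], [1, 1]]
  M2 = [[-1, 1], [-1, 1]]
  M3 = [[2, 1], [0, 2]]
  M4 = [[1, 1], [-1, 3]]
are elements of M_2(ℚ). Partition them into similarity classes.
2 classes: {M1, M3, M4}, {M2}

Characteristic polynomials: χ_{M1} = (x - 2)^2, χ_{M2} = x^2, χ_{M3} = (x - 2)^2, χ_{M4} = (x - 2)^2.

{M1, M3, M4}: invariant factors (x - 2)^2.

{M2}: invariant factors x^2.

Matrices are similar if and only if their invariant-factor lists agree; the partition into similarity classes is {M1, M3, M4}, {M2}.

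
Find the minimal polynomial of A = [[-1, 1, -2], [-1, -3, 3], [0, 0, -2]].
m_A(x) = (x + 2)^3

The characteristic polynomial factors as (x + 2)^3. The minimal polynomial is ∏(x - λ)^{k_λ} where k_λ is the size of the largest Jordan block at λ.

For λ = -2: rank(A + 2I) = 2, and the largest Jordan block has size 3 (the smallest k with rank((A + 2I)^k) = rank((A + 2I)^(k+1))).

So m_A(x) = (x + 2)^3.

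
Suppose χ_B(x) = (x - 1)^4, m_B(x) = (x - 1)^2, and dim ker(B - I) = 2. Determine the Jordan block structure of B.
Jordan blocks: (1, 2), (1, 2)

λ = 1: algebraic multiplicity 4 (exponent in χ_B), largest block size 2 (exponent in m_B), 2 blocks (geometric multiplicity). These force block sizes [2, 2].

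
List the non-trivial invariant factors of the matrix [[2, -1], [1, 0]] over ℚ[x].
(x - 1)^2

The Jordan structure of A has elementary divisors (x - 1)^2. Arranging the block sizes at each eigenvalue in decreasing order and taking row products gives the invariant factors.

Invariant factors (smallest first, each dividing the next): (x - 1)^2.

Check: the last factor (x - 1)^2 is the minimal polynomial, and the product (x - 1)^2 is the characteristic polynomial.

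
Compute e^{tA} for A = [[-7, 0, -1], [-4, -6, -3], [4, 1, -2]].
e^{tA} = [[(1 - 2*t)*e^{-5*t}, -t^2*e^{-5*t}/2, t*(-t - 2)*e^{-5*t}/2], [-4*t*e^{-5*t}, (-t^2 - t + 1)*e^{-5*t}, t*(-t - 3)*e^{-5*t}], [4*t*e^{-5*t}, t*(t + 1)*e^{-5*t}, (t^2 + 3*t + 1)*e^{-5*t}]]

A has Jordan form J = [[-5, 1, 0], [0, -5, 1], [0, 0, -5]] with A = PJP^{-1}, so e^{tA} = P e^{tJ} P^{-1}.

For a Jordan block J_k(λ), e^{tJ_k(λ)} = e^{λt} · (I + tN + t^2 N^2/2! + ... + t^{k-1} N^{k-1}/(k-1)!) where N is the nilpotent superdiagonal part.

Assembling the blocks and conjugating back gives the entries of e^{tA} as shown above.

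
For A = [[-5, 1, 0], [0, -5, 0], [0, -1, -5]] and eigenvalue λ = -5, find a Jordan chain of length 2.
v_1 = [[2, 1, 1]]^T, v_2 = [[1, 0, -1]]^T

We seek v_1 ∈ ker((A + 5I)^2) \ ker(A + 5I), then set v_{i+1} = (A + 5I) v_i.

One such chain is v_1 = [[2, 1, 1]]^T, v_2 = [[1, 0, -1]]^T. Check: (A + 5I) v_2 = [[0, 0, 0]]^T = 0.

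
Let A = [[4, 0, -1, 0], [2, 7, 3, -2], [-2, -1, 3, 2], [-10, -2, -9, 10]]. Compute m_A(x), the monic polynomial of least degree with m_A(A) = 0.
The characteristic polynomial factors as (x - 6)^4. The minimal polynomial is ∏(x - λ)^{k_λ} where k_λ is the size of the largest Jordan block at λ.

For λ = 6: rank(A - 6I) = 2, and the largest Jordan block has size 3 (the smallest k with rank((A - 6I)^k) = rank((A - 6I)^(k+1))).

So m_A(x) = (x - 6)^3.

m_A(x) = (x - 6)^3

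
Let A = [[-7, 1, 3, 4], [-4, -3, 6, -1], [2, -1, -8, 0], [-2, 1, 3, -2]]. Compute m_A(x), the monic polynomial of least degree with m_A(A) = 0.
m_A(x) = (x + 5)^3

The characteristic polynomial factors as (x + 5)^4. The minimal polynomial is ∏(x - λ)^{k_λ} where k_λ is the size of the largest Jordan block at λ.

For λ = -5: rank(A + 5I) = 2, and the largest Jordan block has size 3 (the smallest k with rank((A + 5I)^k) = rank((A + 5I)^(k+1))).

So m_A(x) = (x + 5)^3.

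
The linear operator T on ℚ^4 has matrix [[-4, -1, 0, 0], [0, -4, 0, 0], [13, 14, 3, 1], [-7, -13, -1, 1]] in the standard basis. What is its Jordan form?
J = [[-4, 1, 0, 0], [0, -4, 0, 0], [0, 0, 2, 1], [0, 0, 0, 2]]

The characteristic polynomial is det(xI - A) = (x - 2)^2(x + 4)^2, so the eigenvalues are -4 (algebraic multiplicity 2), 2 (algebraic multiplicity 2).

For λ = -4: rank(A + 4I) = 3, rank((A + 4I)^2) = 2. The eigenspace has dimension 4 - 3 = 1, so there is 1 Jordan block; the rank sequence gives block sizes [2].

For λ = 2: rank(A - 2I) = 3, rank((A - 2I)^2) = 2. The eigenspace has dimension 4 - 3 = 1, so there is 1 Jordan block; the rank sequence gives block sizes [2].

Assembling the blocks gives the Jordan form J above.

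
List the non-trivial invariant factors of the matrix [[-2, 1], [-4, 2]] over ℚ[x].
The Jordan structure of A has elementary divisors x^2. Arranging the block sizes at each eigenvalue in decreasing order and taking row products gives the invariant factors.

Invariant factors (smallest first, each dividing the next): x^2.

Check: the last factor x^2 is the minimal polynomial, and the product x^2 is the characteristic polynomial.

x^2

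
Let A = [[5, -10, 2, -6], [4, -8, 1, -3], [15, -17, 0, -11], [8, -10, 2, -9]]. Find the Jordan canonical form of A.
J = [[-3, 1, 0, 0], [0, -3, 1, 0], [0, 0, -3, 0], [0, 0, 0, -3]]

The characteristic polynomial is det(xI - A) = (x + 3)^4, so the eigenvalues are -3 (algebraic multiplicity 4).

For λ = -3: rank(A + 3I) = 2, rank((A + 3I)^2) = 1, rank((A + 3I)^3) = 0. The eigenspace has dimension 4 - 2 = 2, so there are 2 Jordan blocks; the rank sequence gives block sizes [3, 1].

Assembling the blocks gives the Jordan form J above.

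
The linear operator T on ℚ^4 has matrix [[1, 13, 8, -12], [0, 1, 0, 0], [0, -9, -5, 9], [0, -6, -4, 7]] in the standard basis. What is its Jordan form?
J = [[1, 1, 0, 0], [0, 1, 0, 0], [0, 0, 1, 1], [0, 0, 0, 1]]

The characteristic polynomial is det(xI - A) = (x - 1)^4, so the eigenvalues are 1 (algebraic multiplicity 4).

For λ = 1: rank(A - I) = 2, rank((A - I)^2) = 0. The eigenspace has dimension 4 - 2 = 2, so there are 2 Jordan blocks; the rank sequence gives block sizes [2, 2].

Assembling the blocks gives the Jordan form J above.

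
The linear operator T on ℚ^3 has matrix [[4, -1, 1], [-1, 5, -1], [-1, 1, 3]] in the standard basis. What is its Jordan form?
The characteristic polynomial is det(xI - A) = (x - 4)^3, so the eigenvalues are 4 (algebraic multiplicity 3).

For λ = 4: rank(A - 4I) = 2, rank((A - 4I)^2) = 1, rank((A - 4I)^3) = 0. The eigenspace has dimension 3 - 2 = 1, so there is 1 Jordan block; the rank sequence gives block sizes [3].

Assembling the blocks gives the Jordan form J above.

J = [[4, 1, 0], [0, 4, 1], [0, 0, 4]]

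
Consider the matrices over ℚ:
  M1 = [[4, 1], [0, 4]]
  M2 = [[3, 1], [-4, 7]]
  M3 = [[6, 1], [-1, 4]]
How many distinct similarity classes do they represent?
Characteristic polynomials: χ_{M1} = (x - 4)^2, χ_{M2} = (x - 5)^2, χ_{M3} = (x - 5)^2.

{M1}: invariant factors (x - 4)^2.

{M2, M3}: invariant factors (x - 5)^2.

Matrices are similar if and only if their invariant-factor lists agree; the partition into similarity classes is {M1}, {M2, M3}.

2 classes: {M1}, {M2, M3}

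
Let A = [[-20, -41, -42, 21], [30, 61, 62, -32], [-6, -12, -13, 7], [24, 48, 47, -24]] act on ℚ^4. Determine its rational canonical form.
R = [[0, 0, 0, 20], [1, 0, 0, -5], [0, 1, 0, 0], [0, 0, 1, 4]]

The invariant factors of A (the non-unit diagonal entries of the Smith normal form of xI - A over ℚ[x]) are (x - 4)(x^3 + 5), each dividing the next. The characteristic polynomial is their product, (x - 4)(x^3 + 5).

The rational canonical form is the block-diagonal matrix of companion matrices C(f_i):
R = [[0, 0, 0, 20], [1, 0, 0, -5], [0, 1, 0, 0], [0, 0, 1, 4]].

Note the characteristic polynomial does not split into linear factors over ℚ, so A has no Jordan form over ℚ; the rational canonical form exists over any field.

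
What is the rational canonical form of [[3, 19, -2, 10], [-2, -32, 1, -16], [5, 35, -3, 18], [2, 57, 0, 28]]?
The invariant factors of A (the non-unit diagonal entries of the Smith normal form of xI - A over ℚ[x]) are (x + 4)(x^3 - 2), each dividing the next. The characteristic polynomial is their product, (x + 4)(x^3 - 2).

The rational canonical form is the block-diagonal matrix of companion matrices C(f_i):
R = [[0, 0, 0, 8], [1, 0, 0, 2], [0, 1, 0, 0], [0, 0, 1, -4]].

Note the characteristic polynomial does not split into linear factors over ℚ, so A has no Jordan form over ℚ; the rational canonical form exists over any field.

R = [[0, 0, 0, 8], [1, 0, 0, 2], [0, 1, 0, 0], [0, 0, 1, -4]]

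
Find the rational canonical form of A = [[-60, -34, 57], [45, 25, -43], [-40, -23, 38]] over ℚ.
R = [[0, 0, 5], [1, 0, 9], [0, 1, 3]]

The invariant factors of A (the non-unit diagonal entries of the Smith normal form of xI - A over ℚ[x]) are (x - 5)(x + 1)^2, each dividing the next. The characteristic polynomial is their product, (x - 5)(x + 1)^2.

The rational canonical form is the block-diagonal matrix of companion matrices C(f_i):
R = [[0, 0, 5], [1, 0, 9], [0, 1, 3]].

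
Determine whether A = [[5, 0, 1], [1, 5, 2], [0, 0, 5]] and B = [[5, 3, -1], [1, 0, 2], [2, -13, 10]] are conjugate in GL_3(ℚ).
Yes.

Two matrices over a field are similar if and only if they have the same invariant factors.

Both A and B have characteristic polynomial (x - 5)^3 and minimal polynomial (x - 5)^3. Computing further, both have invariant factors (x - 5)^3. Hence A and B are similar.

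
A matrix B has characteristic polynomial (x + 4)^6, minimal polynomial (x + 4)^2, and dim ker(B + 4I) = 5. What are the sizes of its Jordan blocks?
Jordan blocks: (-4, 2), (-4, 1), (-4, 1), (-4, 1), (-4, 1)

λ = -4: algebraic multiplicity 6 (exponent in χ_B), largest block size 2 (exponent in m_B), 5 blocks (geometric multiplicity). These force block sizes [2, 1, 1, 1, 1].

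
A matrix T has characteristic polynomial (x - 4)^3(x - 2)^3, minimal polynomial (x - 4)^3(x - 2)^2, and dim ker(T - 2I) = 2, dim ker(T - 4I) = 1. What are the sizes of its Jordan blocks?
λ = 2: algebraic multiplicity 3 (exponent in χ_T), largest block size 2 (exponent in m_T), 2 blocks (geometric multiplicity). These force block sizes [2, 1].
λ = 4: algebraic multiplicity 3 (exponent in χ_T), largest block size 3 (exponent in m_T), 1 block (geometric multiplicity). This forces block sizes [3].

Jordan blocks: (2, 2), (2, 1), (4, 3)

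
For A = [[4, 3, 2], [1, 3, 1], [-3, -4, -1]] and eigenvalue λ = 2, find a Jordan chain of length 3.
v_1 = [[0, 0, 1]]^T, v_2 = [[2, 1, -3]]^T, v_3 = [[1, 0, -1]]^T

We seek v_1 ∈ ker((A - 2I)^3) \ ker((A - 2I)^2), then set v_{i+1} = (A - 2I) v_i.

One such chain is v_1 = [[0, 0, 1]]^T, v_2 = [[2, 1, -3]]^T, v_3 = [[1, 0, -1]]^T. Check: (A - 2I) v_3 = [[0, 0, 0]]^T = 0.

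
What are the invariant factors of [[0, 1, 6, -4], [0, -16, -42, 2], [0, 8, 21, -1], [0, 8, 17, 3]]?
The Jordan structure of A has elementary divisors x^2, (x - 4)^2. Arranging the block sizes at each eigenvalue in decreasing order and taking row products gives the invariant factors.

Invariant factors (smallest first, each dividing the next): x^2(x - 4)^2.

Check: the last factor x^2(x - 4)^2 is the minimal polynomial, and the product x^2(x - 4)^2 is the characteristic polynomial.

x^2(x - 4)^2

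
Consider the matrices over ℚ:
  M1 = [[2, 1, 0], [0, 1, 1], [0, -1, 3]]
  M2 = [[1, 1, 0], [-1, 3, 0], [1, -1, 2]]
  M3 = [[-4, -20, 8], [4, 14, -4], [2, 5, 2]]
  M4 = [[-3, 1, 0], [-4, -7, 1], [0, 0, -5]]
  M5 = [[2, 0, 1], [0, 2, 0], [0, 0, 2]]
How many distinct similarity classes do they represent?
4 classes: {M1}, {M2, M5}, {M3}, {M4}

Characteristic polynomials: χ_{M1} = (x - 2)^3, χ_{M2} = (x - 2)^3, χ_{M3} = (x - 4)^3, χ_{M4} = (x + 5)^3, χ_{M5} = (x - 2)^3.

{M1}: invariant factors (x - 2)^3.

{M2, M5}: invariant factors x - 2, (x - 2)^2.

{M3}: invariant factors x - 4, (x - 4)^2.

{M4}: invariant factors (x + 5)^3.

Matrices are similar if and only if their invariant-factor lists agree; the partition into similarity classes is {M1}, {M2, M5}, {M3}, {M4}.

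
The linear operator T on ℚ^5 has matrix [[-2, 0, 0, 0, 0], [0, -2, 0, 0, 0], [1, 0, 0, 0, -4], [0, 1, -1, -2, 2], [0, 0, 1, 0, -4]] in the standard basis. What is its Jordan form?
The characteristic polynomial is det(xI - A) = (x + 2)^5, so the eigenvalues are -2 (algebraic multiplicity 5).

For λ = -2: rank(A + 2I) = 3, rank((A + 2I)^2) = 1, rank((A + 2I)^3) = 0. The eigenspace has dimension 5 - 3 = 2, so there are 2 Jordan blocks; the rank sequence gives block sizes [3, 2].

Assembling the blocks gives the Jordan form J above.

J = [[-2, 1, 0, 0, 0], [0, -2, 1, 0, 0], [0, 0, -2, 0, 0], [0, 0, 0, -2, 1], [0, 0, 0, 0, -2]]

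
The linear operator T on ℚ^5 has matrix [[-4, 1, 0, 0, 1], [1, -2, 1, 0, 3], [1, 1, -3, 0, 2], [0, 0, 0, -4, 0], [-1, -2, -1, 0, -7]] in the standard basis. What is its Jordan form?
The characteristic polynomial is det(xI - A) = (x + 4)^5, so the eigenvalues are -4 (algebraic multiplicity 5).

For λ = -4: rank(A + 4I) = 2, rank((A + 4I)^2) = 0. The eigenspace has dimension 5 - 2 = 3, so there are 3 Jordan blocks; the rank sequence gives block sizes [2, 2, 1].

Assembling the blocks gives the Jordan form J above.

J = [[-4, 1, 0, 0, 0], [0, -4, 0, 0, 0], [0, 0, -4, 1, 0], [0, 0, 0, -4, 0], [0, 0, 0, 0, -4]]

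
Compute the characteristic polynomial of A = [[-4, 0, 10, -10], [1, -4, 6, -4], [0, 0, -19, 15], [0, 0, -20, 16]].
χ_A(x) = (x - 1)(x + 4)^3

xI - A = [[x + 4, 0, -10, 10], [-1, x + 4, -6, 4], [0, 0, x + 19, -15], [0, 0, 20, x - 16]].

Expanding det(xI - A) along the first row:
det(xI - A) = + (x + 4)·det([[x + 4, -6, 4], [0, x + 19, -15], [0, 20, x - 16]]) - (0)·det([[-1, -6, 4], [0, x + 19, -15], [0, 20, x - 16]]) + (-10)·det([[-1, x + 4, 4], [0, 0, -15], [0, 0, x - 16]]) - (10)·det([[-1, x + 4, -6], [0, 0, x + 19], [0, 0, 20]]).

Evaluating gives χ_A(x) = x^4 + 11x^3 + 36x^2 + 16x - 64 = (x - 1)(x + 4)^3.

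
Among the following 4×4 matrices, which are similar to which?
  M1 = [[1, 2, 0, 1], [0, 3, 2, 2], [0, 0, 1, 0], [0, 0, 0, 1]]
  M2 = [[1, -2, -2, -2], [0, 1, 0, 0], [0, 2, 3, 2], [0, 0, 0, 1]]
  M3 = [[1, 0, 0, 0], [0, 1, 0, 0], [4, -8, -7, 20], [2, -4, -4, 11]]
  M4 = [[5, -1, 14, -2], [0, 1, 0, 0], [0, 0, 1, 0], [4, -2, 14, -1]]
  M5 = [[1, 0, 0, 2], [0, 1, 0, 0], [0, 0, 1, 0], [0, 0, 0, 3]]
Characteristic polynomials: χ_{M1} = (x - 3)(x - 1)^3, χ_{M2} = (x - 3)(x - 1)^3, χ_{M3} = (x - 3)(x - 1)^3, χ_{M4} = (x - 3)(x - 1)^3, χ_{M5} = (x - 3)(x - 1)^3.

{M1, M4}: invariant factors x - 1, (x - 3)(x - 1)^2.

{M2, M3, M5}: invariant factors x - 1, x - 1, (x - 3)(x - 1).

Matrices are similar if and only if their invariant-factor lists agree; the partition into similarity classes is {M1, M4}, {M2, M3, M5}.

2 classes: {M1, M4}, {M2, M3, M5}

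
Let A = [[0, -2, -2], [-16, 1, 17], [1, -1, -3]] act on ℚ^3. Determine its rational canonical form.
R = [[0, 0, 32], [1, 0, 16], [0, 1, -2]]

The invariant factors of A (the non-unit diagonal entries of the Smith normal form of xI - A over ℚ[x]) are (x - 4)(x + 2)(x + 4), each dividing the next. The characteristic polynomial is their product, (x - 4)(x + 2)(x + 4).

The rational canonical form is the block-diagonal matrix of companion matrices C(f_i):
R = [[0, 0, 32], [1, 0, 16], [0, 1, -2]].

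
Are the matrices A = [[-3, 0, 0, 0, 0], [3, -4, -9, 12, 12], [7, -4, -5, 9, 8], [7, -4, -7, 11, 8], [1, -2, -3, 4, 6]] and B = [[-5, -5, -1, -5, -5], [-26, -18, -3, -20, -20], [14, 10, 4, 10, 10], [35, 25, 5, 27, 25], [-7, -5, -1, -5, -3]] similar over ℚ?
Both have characteristic polynomial (x - 2)^4(x + 3), but the minimal polynomial of A is (x - 2)^3(x + 3) while the minimal polynomial of B is (x - 2)^2(x + 3). The minimal polynomial is a similarity invariant, so A and B are not similar.

No.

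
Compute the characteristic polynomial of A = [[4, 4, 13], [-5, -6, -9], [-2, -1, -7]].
χ_A(x) = (x + 3)^3

xI - A = [[x - 4, -4, -13], [5, x + 6, 9], [2, 1, x + 7]].

Expanding det(xI - A) along the first row:
det(xI - A) = + (x - 4)·det([[x + 6, 9], [1, x + 7]]) - (-4)·det([[5, 9], [2, x + 7]]) + (-13)·det([[5, x + 6], [2, 1]]).

Evaluating gives χ_A(x) = x^3 + 9x^2 + 27x + 27 = (x + 3)^3.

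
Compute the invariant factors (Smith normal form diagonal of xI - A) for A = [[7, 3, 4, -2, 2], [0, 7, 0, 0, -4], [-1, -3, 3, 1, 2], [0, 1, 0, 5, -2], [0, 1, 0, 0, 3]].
x - 5, (x - 5)^2, (x - 5)^2

The Jordan structure of A has elementary divisors (x - 5)^2, (x - 5)^2, (x - 5). Arranging the block sizes at each eigenvalue in decreasing order and taking row products gives the invariant factors.

Invariant factors (smallest first, each dividing the next): x - 5, (x - 5)^2, (x - 5)^2.

Check: the last factor (x - 5)^2 is the minimal polynomial, and the product (x - 5)^5 is the characteristic polynomial.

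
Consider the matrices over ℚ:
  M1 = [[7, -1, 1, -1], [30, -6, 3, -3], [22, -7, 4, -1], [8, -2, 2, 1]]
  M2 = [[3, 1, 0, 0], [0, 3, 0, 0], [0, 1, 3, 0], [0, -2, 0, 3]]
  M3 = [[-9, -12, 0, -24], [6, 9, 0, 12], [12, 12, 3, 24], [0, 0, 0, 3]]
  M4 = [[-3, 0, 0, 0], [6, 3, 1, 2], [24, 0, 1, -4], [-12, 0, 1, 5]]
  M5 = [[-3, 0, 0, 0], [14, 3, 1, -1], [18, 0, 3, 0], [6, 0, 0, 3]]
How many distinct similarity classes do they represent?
3 classes: {M1, M4, M5}, {M2}, {M3}

Characteristic polynomials: χ_{M1} = (x - 3)^3(x + 3), χ_{M2} = (x - 3)^4, χ_{M3} = (x - 3)^3(x + 3), χ_{M4} = (x - 3)^3(x + 3), χ_{M5} = (x - 3)^3(x + 3).

{M1, M4, M5}: invariant factors x - 3, (x - 3)^2(x + 3).

{M2}: invariant factors x - 3, x - 3, (x - 3)^2.

{M3}: invariant factors x - 3, x - 3, (x - 3)(x + 3).

Matrices are similar if and only if their invariant-factor lists agree; the partition into similarity classes is {M1, M4, M5}, {M2}, {M3}.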